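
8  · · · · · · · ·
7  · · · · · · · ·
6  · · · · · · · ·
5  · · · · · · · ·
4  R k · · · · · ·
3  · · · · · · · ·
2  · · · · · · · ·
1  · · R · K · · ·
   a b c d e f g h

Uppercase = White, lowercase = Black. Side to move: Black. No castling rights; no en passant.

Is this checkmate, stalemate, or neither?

Black to move; black king on b4.
In check: yes, from the white rook on a4.
Legal moves for Black: Kb5, Kxa4, Kb3.
Black is in check but has 3 legal moves → neither.

neither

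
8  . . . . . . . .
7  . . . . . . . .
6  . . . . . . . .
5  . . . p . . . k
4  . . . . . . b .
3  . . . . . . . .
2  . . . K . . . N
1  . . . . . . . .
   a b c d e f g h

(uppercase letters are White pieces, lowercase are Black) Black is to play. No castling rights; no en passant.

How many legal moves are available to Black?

Black to move; king on h5.
In check: no.
Legal moves: Kh6, Kg6, Kg5, Kh4, Bc8, Bd7, Be6, Bf5, Bh3, Bf3, Be2, Bd1, d4.
Count: 13.

13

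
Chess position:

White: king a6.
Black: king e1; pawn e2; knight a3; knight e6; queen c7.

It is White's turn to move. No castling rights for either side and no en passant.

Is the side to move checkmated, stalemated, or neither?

stalemate

White to move; white king on a6.
In check: no.
King squares — a5: attacked by Qc7; b5: attacked by Na3; b6: attacked by Qc7; a7: attacked by Qc7; b7: attacked by Qc7.
Legal moves for White: none.
Not in check and no legal moves → stalemate.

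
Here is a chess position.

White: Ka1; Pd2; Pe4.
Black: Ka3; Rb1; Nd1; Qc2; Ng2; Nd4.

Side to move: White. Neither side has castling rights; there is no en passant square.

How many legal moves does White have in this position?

White to move; king on a1.
In check: yes, from the black rook on b1.
Legal moves: none.
Count: 0.

0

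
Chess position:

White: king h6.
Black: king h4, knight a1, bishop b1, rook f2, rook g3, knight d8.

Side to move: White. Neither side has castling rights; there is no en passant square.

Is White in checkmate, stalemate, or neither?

White to move; white king on h6.
In check: no.
King squares — g5: attacked by Rg3; h5: attacked by Kh4; g6: attacked by Bb1; g7: attacked by Rg3; h7: attacked by Bb1.
Legal moves for White: none.
Not in check and no legal moves → stalemate.

stalemate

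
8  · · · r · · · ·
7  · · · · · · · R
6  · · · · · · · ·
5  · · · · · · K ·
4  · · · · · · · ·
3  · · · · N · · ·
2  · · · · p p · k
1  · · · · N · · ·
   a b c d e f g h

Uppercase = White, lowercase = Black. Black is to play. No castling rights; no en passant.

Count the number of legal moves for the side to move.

2

Black to move; king on h2.
In check: yes, from the white rook on h7.
Legal moves: Kg3, Kg1.
Count: 2.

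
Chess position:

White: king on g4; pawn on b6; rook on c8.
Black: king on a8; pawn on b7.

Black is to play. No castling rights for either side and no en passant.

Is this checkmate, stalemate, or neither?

checkmate

Black to move; black king on a8.
In check: yes, from the white rook on c8.
King squares — a7: attacked by Pb6; b7: own pawn; b8: attacked by Rc8.
Legal moves for Black: none.
In check with no legal moves → checkmate.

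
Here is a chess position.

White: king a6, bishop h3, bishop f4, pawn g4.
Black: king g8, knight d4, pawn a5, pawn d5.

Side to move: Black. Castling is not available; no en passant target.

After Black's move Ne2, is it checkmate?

no

After Ne2: white king on a6; in check: no.
White is not in check, so this cannot be checkmate.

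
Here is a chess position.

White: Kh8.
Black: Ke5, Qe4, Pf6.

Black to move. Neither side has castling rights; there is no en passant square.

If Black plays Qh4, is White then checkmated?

no

After Qh4: white king on h8; in check: yes, from the black queen on h4.
White has 2 legal replies: Kg8, Kg7.
In check but a legal move exists → not checkmate.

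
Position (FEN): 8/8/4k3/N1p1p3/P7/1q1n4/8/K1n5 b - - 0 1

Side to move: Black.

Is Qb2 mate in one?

After Qb2: white king on a1; in check: yes, from the black queen on b2.
King squares — b1: attacked by Qb2; a2: attacked by Nc1; b2: attacked by Nd3.
White has no legal moves → checkmate.

yes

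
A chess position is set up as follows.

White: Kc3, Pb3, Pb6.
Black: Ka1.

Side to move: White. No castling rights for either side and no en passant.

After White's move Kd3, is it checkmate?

no

After Kd3: black king on a1; in check: no.
Black is not in check, so this cannot be checkmate.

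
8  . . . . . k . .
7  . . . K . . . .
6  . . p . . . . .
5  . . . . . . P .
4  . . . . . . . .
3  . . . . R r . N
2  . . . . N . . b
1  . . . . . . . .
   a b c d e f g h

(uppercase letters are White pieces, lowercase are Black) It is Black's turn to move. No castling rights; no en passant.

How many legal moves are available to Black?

Black to move; king on f8.
In check: no.
Legal moves: Kg8, Kg7, Kf7, Rf7+, Rf6, Rf5, Rf4, Rxh3, Rg3, Rxe3, Rf2, Rf1, Bb8, Bc7, Bd6, Be5, Bf4, Bg3, Bg1, c5.
Count: 20.

20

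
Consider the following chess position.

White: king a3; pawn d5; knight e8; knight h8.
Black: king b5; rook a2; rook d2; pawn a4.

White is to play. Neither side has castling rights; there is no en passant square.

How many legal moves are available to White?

White to move; king on a3.
In check: yes, from the black rook on a2.
Legal moves: none.
Count: 0.

0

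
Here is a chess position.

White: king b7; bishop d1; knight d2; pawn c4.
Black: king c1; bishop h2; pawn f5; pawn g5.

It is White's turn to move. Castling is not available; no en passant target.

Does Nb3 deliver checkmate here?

no

After Nb3: black king on c1; in check: yes, from the white knight on b3.
Black has 3 legal replies: Kb2, Kxd1, Kb1.
In check but a legal move exists → not checkmate.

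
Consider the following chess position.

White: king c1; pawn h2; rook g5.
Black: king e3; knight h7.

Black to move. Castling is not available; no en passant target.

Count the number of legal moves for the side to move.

10

Black to move; king on e3.
In check: no.
Legal moves: Nf8, Nf6, Nxg5, Kf4, Ke4, Kd4, Kf3, Kd3, Kf2, Ke2.
Count: 10.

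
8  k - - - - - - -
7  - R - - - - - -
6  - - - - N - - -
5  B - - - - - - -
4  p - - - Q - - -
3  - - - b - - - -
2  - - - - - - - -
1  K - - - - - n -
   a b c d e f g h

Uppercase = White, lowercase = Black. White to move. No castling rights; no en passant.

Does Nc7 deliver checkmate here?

After Nc7: black king on a8; in check: yes, from the white knight on c7.
King squares — a7: attacked by Rb7; b7: attacked by Qe4; b8: attacked by Rb7.
Black has no legal moves → checkmate.

yes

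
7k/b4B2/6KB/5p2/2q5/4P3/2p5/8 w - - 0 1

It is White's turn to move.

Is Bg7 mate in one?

After Bg7: black king on h8; in check: yes, from the white bishop on g7.
King squares — g7: attacked by Kg6; h7: attacked by Kg6; g8: attacked by Bf7.
Black has no legal moves → checkmate.

yes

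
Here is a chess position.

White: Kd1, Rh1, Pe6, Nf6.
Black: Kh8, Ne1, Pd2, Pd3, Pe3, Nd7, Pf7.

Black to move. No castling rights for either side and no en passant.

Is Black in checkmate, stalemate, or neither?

Black to move; black king on h8.
In check: yes, from the white rook on h1.
King squares — g7: available; h7: attacked by Rh1; g8: attacked by Nf6.
Legal moves for Black: Kg7.
Black is in check but has 1 legal move → neither.

neither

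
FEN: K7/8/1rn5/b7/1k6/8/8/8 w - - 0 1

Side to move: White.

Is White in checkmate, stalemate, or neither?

stalemate

White to move; white king on a8.
In check: no.
King squares — a7: attacked by Nc6; b7: attacked by Rb6; b8: attacked by Rb6.
Legal moves for White: none.
Not in check and no legal moves → stalemate.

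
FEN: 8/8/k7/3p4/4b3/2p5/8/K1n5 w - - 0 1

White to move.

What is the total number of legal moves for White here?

0

White to move; king on a1.
In check: no.
Legal moves: none.
Count: 0.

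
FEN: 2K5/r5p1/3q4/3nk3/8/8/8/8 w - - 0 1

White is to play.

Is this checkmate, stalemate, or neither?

stalemate

White to move; white king on c8.
In check: no.
King squares — b7: attacked by Ra7; c7: attacked by Nd5; d7: attacked by Qd6; b8: attacked by Qd6; d8: attacked by Qd6.
Legal moves for White: none.
Not in check and no legal moves → stalemate.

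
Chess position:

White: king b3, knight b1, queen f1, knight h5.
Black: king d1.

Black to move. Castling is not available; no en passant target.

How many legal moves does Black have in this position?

0

Black to move; king on d1.
In check: yes, from the white queen on f1.
Legal moves: none.
Count: 0.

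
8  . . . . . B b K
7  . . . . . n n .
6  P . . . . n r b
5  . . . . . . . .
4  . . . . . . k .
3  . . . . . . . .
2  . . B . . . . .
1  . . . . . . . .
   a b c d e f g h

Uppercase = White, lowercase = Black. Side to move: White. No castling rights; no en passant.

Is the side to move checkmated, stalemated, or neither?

White to move; white king on h8.
In check: yes, from the black knight on f7.
King squares — g7: attacked by Rg6; h7: attacked by Nf6; g8: attacked by Nf6.
Legal moves for White: none.
In check with no legal moves → checkmate.

checkmate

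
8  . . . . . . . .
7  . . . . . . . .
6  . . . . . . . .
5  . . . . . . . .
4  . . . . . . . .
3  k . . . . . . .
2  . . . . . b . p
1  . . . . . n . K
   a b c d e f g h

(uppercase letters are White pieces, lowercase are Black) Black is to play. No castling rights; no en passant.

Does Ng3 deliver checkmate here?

After Ng3: white king on h1; in check: yes, from the black knight on g3.
White has 2 legal replies: Kxh2, Kg2.
In check but a legal move exists → not checkmate.

no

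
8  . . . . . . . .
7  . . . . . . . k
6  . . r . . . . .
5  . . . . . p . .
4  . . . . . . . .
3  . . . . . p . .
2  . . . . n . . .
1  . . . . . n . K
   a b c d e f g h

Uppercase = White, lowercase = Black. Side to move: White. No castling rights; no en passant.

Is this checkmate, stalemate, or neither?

White to move; white king on h1.
In check: no.
King squares — g1: attacked by Ne2; g2: attacked by Pf3; h2: attacked by Nf1.
Legal moves for White: none.
Not in check and no legal moves → stalemate.

stalemate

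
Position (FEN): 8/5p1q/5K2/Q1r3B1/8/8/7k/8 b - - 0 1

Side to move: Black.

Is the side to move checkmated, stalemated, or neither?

neither

Black to move; black king on h2.
In check: no.
Legal moves for Black include: Qh8+, Qg8, Qg7+, Qh6+, Qg6+, Qh5, Qf5+, Qh4, Qe4, Qh3, Qd3, Qc2, Qb1, Rc8, Rc7, Rc6+, Rxg5, Rf5+, ... (list truncated; more exist).
Black has legal moves and is not in check → neither.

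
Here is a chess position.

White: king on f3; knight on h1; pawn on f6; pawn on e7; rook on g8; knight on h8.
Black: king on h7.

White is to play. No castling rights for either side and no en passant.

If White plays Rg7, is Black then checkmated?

no

After Rg7: black king on h7; in check: yes, from the white rook on g7.
Black has 2 legal replies: Kxh8, Kh6.
In check but a legal move exists → not checkmate.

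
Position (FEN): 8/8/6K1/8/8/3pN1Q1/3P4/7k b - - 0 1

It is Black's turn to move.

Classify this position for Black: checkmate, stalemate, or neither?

Black to move; black king on h1.
In check: no.
King squares — g1: attacked by Qg3; g2: attacked by Ne3; h2: attacked by Qg3.
Legal moves for Black: none.
Not in check and no legal moves → stalemate.

stalemate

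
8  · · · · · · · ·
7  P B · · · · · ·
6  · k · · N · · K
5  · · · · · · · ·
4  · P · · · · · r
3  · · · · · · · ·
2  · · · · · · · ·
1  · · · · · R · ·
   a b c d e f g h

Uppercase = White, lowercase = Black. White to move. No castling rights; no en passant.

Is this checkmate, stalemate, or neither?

neither

White to move; white king on h6.
In check: yes, from the black rook on h4.
Legal moves for White: Kg7, Kg6, Kg5.
White is in check but has 3 legal moves → neither.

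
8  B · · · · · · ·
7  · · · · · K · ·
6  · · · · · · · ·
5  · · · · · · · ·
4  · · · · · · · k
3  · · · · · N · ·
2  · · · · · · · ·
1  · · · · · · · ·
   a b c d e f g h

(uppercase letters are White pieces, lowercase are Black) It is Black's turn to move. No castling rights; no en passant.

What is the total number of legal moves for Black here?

4

Black to move; king on h4.
In check: yes, from the white knight on f3.
Legal moves: Kh5, Kg4, Kh3, Kg3.
Count: 4.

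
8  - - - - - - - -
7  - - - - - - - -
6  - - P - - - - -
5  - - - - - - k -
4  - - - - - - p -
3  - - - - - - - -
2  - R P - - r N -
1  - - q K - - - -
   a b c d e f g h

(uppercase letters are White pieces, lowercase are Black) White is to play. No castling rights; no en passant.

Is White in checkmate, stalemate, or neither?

neither

White to move; white king on d1.
In check: yes, from the black queen on c1.
King squares — c1: available; e1: attacked by Qc1; c2: own pawn; d2: attacked by Qc1; e2: attacked by Rf2.
Legal moves for White: Kxc1.
White is in check but has 1 legal move → neither.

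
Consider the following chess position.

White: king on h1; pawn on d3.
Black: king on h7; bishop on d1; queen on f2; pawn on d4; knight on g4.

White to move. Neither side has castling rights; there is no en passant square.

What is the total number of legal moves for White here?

0

White to move; king on h1.
In check: no.
Legal moves: none.
Count: 0.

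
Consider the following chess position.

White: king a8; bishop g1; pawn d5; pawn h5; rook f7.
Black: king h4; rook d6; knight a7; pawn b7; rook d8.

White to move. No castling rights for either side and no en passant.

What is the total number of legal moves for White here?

White to move; king on a8.
In check: yes, from the black rook on d8.
Legal moves: Kxb7, Kxa7.
Count: 2.

2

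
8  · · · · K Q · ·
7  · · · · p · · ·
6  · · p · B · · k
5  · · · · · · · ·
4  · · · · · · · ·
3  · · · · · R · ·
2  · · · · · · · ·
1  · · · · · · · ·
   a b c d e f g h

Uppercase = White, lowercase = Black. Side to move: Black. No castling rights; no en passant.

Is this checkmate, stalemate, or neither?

Black to move; black king on h6.
In check: yes, from the white queen on f8.
Legal moves for Black: Kh7, Kg6, Kh5, Kg5.
Black is in check but has 4 legal moves → neither.

neither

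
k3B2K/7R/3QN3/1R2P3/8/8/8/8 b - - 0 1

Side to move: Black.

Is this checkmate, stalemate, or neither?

Black to move; black king on a8.
In check: no.
King squares — a7: attacked by Rh7; b7: attacked by Rb5; b8: attacked by Rb5.
Legal moves for Black: none.
Not in check and no legal moves → stalemate.

stalemate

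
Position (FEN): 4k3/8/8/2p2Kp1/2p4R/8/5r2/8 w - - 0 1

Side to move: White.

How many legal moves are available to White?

White to move; king on f5.
In check: yes, from the black rook on f2.
Legal moves: Kg6, Ke6, Kxg5, Ke5, Kg4, Ke4, Rf4.
Count: 7.

7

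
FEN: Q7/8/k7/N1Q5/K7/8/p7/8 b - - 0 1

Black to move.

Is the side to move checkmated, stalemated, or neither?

checkmate

Black to move; black king on a6.
In check: yes, from the white queen on a8.
King squares — a5: attacked by Ka4; b5: attacked by Ka4; b6: attacked by Qc5; a7: attacked by Qc5; b7: attacked by Na5.
Legal moves for Black: none.
In check with no legal moves → checkmate.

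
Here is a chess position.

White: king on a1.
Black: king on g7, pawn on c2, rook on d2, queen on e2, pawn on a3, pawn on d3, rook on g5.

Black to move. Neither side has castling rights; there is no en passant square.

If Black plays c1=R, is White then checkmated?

yes

After c1=R: white king on a1; in check: yes, from the black rook on c1.
King squares — b1: attacked by Rc1; a2: attacked by Rd2; b2: attacked by Rd2.
White has no legal moves → checkmate.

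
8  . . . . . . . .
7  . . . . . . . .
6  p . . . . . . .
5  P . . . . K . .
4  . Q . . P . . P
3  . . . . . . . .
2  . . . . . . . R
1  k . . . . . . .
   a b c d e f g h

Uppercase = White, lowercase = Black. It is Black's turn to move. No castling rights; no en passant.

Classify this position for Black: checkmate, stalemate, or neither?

stalemate

Black to move; black king on a1.
In check: no.
King squares — b1: attacked by Qb4; a2: attacked by Rh2; b2: attacked by Rh2.
Legal moves for Black: none.
Not in check and no legal moves → stalemate.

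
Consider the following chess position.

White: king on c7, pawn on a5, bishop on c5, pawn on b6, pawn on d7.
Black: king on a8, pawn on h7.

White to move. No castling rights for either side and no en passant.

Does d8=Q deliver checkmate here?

yes

After d8=Q: black king on a8; in check: yes, from the white queen on d8.
King squares — a7: attacked by Pb6; b7: attacked by Kc7; b8: attacked by Kc7.
Black has no legal moves → checkmate.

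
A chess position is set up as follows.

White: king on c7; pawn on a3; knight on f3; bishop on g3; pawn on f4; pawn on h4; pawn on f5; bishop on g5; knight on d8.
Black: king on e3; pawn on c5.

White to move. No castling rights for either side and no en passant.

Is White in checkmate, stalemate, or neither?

neither

White to move; white king on c7.
In check: no.
Legal moves for White include: Nf7, Nb7, Ne6, Nc6, Kc8, Kb8, Kd7, Kb7, Kd6, Kc6, Kb6, Be7, Bh6, Bf6, Bh2, Bf2+, Be1, Ne5, ... (list truncated; more exist).
White has legal moves and is not in check → neither.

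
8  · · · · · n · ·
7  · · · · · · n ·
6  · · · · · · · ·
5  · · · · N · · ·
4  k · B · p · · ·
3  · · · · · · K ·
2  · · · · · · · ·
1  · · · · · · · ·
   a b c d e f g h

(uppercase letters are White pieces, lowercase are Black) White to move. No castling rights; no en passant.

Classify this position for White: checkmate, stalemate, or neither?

neither

White to move; white king on g3.
In check: no.
Legal moves for White include: Nf7, Nd7, Ng6, Nc6, Ng4, Nf3, Nd3, Bg8, Bf7, Be6, Ba6, Bd5, Bb5+, Bd3, Bb3+, Be2, Ba2, Bf1, ... (list truncated; more exist).
White has legal moves and is not in check → neither.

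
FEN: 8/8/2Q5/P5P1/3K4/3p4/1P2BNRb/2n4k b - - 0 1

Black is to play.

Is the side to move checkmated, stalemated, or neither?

Black to move; black king on h1.
In check: yes, from the white knight on f2.
King squares — g1: attacked by Rg2; g2: attacked by Qc6; h2: own bishop.
Legal moves for Black: none.
In check with no legal moves → checkmate.

checkmate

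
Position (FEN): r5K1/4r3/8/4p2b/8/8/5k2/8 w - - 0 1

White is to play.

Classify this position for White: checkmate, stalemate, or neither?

checkmate

White to move; white king on g8.
In check: yes, from the black rook on a8.
King squares — f7: attacked by Bh5; g7: attacked by Re7; h7: attacked by Re7; f8: attacked by Ra8; h8: attacked by Ra8.
Legal moves for White: none.
In check with no legal moves → checkmate.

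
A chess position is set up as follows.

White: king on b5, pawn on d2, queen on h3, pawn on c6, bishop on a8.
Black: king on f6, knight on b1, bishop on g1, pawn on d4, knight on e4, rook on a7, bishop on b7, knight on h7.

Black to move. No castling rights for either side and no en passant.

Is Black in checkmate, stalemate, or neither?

neither

Black to move; black king on f6.
In check: no.
Legal moves for Black include: Nf8, Nhg5, Bc8, Bxa8, Bxc6+, Ba6+, Rxa8, Ra6, Ra5+, Ra4, Ra3, Ra2, Ra1, Kg7, Kf7, Ke7, Kg6, Kg5, ... (list truncated; more exist).
Black has legal moves and is not in check → neither.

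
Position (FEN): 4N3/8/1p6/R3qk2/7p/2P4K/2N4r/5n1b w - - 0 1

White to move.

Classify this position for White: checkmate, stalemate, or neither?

White to move; white king on h3.
In check: yes, from the black rook on h2.
King squares — g2: attacked by Bh1; h2: attacked by Nf1; g3: attacked by Nf1; g4: attacked by Kf5; h4: attacked by Rh2.
Legal moves for White: none.
In check with no legal moves → checkmate.

checkmate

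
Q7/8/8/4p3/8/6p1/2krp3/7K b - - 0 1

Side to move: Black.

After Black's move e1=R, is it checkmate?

yes

After e1=R: white king on h1; in check: yes, from the black rook on e1.
King squares — g1: attacked by Re1; g2: attacked by Rd2; h2: attacked by Rd2.
White has no legal moves → checkmate.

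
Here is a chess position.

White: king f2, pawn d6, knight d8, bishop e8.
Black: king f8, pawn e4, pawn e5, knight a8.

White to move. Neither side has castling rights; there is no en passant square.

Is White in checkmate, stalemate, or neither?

neither

White to move; white king on f2.
In check: no.
Legal moves for White include: Bf7, Bd7, Bg6, Bc6, Bh5, Bb5, Ba4, Nf7, Nb7, Ne6+, Nc6, Kg3, Ke3, Kg2, Ke2, Kg1, Kf1, Ke1, ... (list truncated; more exist).
White has legal moves and is not in check → neither.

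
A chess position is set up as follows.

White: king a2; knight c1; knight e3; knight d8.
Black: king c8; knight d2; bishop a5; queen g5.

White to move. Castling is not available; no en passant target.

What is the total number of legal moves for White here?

White to move; king on a2.
In check: no.
Legal moves: Nf7, Nb7, Ne6, Nc6, Nf5, Nd5, Ng4, Nc4, Ng2, Nc2, Nf1, Nd1, Ka3, Kb2, Ka1, Nd3, Nb3, Ne2.
Count: 18.

18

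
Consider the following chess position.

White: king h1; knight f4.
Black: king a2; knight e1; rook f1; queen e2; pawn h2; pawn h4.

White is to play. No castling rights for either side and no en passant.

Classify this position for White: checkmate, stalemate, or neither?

checkmate

White to move; white king on h1.
In check: yes, from the black rook on f1.
King squares — g1: attacked by Rf1; g2: attacked by Ne1; h2: attacked by Qe2.
Legal moves for White: none.
In check with no legal moves → checkmate.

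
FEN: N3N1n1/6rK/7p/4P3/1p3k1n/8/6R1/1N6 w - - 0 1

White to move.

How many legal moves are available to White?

White to move; king on h7.
In check: yes, from the black rook on g7.
Legal moves: Kh8, Kxg7, Nxg7, Rxg7.
Count: 4.

4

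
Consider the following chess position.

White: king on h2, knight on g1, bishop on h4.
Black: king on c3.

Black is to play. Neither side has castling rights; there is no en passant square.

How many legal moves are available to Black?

8

Black to move; king on c3.
In check: no.
Legal moves: Kd4, Kc4, Kb4, Kd3, Kb3, Kd2, Kc2, Kb2.
Count: 8.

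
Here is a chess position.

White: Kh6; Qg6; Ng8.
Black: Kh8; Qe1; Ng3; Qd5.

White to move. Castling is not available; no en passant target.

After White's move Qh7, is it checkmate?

After Qh7: black king on h8; in check: yes, from the white queen on h7.
King squares — g7: attacked by Kh6; h7: attacked by Kh6; g8: attacked by Qh7.
Black has no legal moves → checkmate.

yes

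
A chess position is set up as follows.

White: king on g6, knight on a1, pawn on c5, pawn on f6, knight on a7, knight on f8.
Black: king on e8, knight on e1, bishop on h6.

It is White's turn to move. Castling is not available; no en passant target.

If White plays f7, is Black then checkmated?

no

After f7: black king on e8; in check: yes, from the white pawn on f7.
Black has 3 legal replies: Kxf8, Kd8, Ke7.
In check but a legal move exists → not checkmate.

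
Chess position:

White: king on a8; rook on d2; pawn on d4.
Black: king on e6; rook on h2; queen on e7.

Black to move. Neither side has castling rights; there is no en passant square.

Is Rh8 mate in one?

After Rh8: white king on a8; in check: yes, from the black rook on h8.
King squares — a7: attacked by Qe7; b7: attacked by Qe7; b8: attacked by Rh8.
White has no legal moves → checkmate.

yes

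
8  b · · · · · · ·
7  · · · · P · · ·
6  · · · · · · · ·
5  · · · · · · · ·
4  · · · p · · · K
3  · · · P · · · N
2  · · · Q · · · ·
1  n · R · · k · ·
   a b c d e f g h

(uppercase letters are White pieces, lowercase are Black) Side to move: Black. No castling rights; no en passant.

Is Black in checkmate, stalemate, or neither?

checkmate

Black to move; black king on f1.
In check: yes, from the white rook on c1.
King squares — e1: attacked by Rc1; g1: attacked by Rc1; e2: attacked by Qd2; f2: attacked by Qd2; g2: attacked by Qd2.
Legal moves for Black: none.
In check with no legal moves → checkmate.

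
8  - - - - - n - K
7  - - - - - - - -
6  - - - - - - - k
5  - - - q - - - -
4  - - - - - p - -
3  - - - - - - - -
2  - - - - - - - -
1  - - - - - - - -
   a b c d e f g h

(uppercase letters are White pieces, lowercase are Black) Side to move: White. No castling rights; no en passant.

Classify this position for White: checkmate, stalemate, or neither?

stalemate

White to move; white king on h8.
In check: no.
King squares — g7: attacked by Kh6; h7: attacked by Kh6; g8: attacked by Qd5.
Legal moves for White: none.
Not in check and no legal moves → stalemate.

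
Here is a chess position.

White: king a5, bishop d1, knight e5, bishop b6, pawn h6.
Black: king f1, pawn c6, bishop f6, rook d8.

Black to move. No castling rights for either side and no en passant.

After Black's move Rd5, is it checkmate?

no

After Rd5: white king on a5; in check: yes, from the black rook on d5.
White has 4 legal replies: Ka6, Kb4, Ka4, Bc5.
In check but a legal move exists → not checkmate.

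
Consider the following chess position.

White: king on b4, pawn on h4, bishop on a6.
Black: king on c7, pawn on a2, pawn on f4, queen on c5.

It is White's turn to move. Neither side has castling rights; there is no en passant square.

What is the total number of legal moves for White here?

3

White to move; king on b4.
In check: yes, from the black queen on c5.
Legal moves: Kxc5, Ka4, Kb3.
Count: 3.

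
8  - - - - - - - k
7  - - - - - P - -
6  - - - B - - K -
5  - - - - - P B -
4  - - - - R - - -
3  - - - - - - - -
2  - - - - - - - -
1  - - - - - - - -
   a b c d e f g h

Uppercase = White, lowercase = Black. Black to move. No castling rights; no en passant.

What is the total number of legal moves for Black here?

Black to move; king on h8.
In check: no.
Legal moves: none.
Count: 0.

0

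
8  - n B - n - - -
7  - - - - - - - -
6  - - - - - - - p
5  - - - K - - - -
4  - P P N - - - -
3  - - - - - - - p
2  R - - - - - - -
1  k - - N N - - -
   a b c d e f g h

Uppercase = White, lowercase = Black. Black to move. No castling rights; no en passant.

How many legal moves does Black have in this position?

2

Black to move; king on a1.
In check: yes, from the white rook on a2.
Legal moves: Kxa2, Kb1.
Count: 2.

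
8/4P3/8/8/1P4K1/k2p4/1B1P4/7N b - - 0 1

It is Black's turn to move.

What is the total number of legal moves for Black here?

5

Black to move; king on a3.
In check: yes, from the white bishop on b2.
Legal moves: Kxb4, Ka4, Kb3, Kxb2, Ka2.
Count: 5.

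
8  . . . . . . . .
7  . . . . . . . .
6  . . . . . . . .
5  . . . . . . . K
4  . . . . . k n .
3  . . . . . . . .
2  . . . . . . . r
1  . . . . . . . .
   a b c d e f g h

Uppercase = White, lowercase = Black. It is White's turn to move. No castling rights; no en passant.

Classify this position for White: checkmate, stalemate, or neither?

neither

White to move; white king on h5.
In check: yes, from the black rook on h2.
Legal moves for White: Kg6.
White is in check but has 1 legal move → neither.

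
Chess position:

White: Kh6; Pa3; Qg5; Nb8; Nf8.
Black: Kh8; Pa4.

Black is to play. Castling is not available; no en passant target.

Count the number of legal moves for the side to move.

Black to move; king on h8.
In check: no.
Legal moves: none.
Count: 0.

0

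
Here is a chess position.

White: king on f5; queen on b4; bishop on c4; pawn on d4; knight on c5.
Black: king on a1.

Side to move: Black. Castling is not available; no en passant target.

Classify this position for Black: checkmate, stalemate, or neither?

stalemate

Black to move; black king on a1.
In check: no.
King squares — b1: attacked by Qb4; a2: attacked by Bc4; b2: attacked by Qb4.
Legal moves for Black: none.
Not in check and no legal moves → stalemate.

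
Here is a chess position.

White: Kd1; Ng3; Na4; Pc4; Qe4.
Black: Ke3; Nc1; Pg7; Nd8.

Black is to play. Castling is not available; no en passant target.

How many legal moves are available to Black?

Black to move; king on e3.
In check: yes, from the white queen on e4.
Legal moves: Kf2.
Count: 1.

1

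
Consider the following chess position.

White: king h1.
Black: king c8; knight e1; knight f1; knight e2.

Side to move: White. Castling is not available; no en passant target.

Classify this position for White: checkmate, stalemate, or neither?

stalemate

White to move; white king on h1.
In check: no.
King squares — g1: attacked by Ne2; g2: attacked by Ne1; h2: attacked by Nf1.
Legal moves for White: none.
Not in check and no legal moves → stalemate.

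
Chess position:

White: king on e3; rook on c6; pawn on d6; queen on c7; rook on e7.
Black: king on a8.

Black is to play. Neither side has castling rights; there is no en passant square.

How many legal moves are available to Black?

0

Black to move; king on a8.
In check: no.
Legal moves: none.
Count: 0.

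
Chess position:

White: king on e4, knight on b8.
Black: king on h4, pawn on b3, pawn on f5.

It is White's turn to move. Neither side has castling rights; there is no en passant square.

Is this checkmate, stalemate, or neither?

neither

White to move; white king on e4.
In check: yes, from the black pawn on f5.
King squares — d3: available; e3: available; f3: available; d4: available; f4: available; d5: available; e5: available; f5: available.
Legal moves for White: Kxf5, Ke5, Kd5, Kf4, Kd4, Kf3, Ke3, Kd3.
White is in check but has 8 legal moves → neither.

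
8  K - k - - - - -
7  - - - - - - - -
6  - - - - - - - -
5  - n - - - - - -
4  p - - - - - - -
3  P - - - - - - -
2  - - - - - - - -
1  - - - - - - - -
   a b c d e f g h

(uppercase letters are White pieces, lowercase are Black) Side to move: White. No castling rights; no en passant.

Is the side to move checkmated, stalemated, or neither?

White to move; white king on a8.
In check: no.
King squares — a7: attacked by Nb5; b7: attacked by Kc8; b8: attacked by Kc8.
Legal moves for White: none.
Not in check and no legal moves → stalemate.

stalemate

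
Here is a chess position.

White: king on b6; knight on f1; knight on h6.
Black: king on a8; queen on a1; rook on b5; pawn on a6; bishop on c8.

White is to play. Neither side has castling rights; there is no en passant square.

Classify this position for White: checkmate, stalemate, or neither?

White to move; white king on b6.
In check: yes, from the black rook on b5.
King squares — a5: attacked by Qa1; b5: attacked by Pa6; c5: attacked by Rb5; a6: attacked by Qa1; c6: available; a7: attacked by Ka8; b7: attacked by Rb5; c7: available.
Legal moves for White: Kc7, Kc6.
White is in check but has 2 legal moves → neither.

neither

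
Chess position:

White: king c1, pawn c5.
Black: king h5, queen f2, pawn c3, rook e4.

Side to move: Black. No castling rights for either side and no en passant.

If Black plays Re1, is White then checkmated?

yes

After Re1: white king on c1; in check: yes, from the black rook on e1.
King squares — b1: attacked by Re1; d1: attacked by Re1; b2: attacked by Qf2; c2: attacked by Qf2; d2: attacked by Qf2.
White has no legal moves → checkmate.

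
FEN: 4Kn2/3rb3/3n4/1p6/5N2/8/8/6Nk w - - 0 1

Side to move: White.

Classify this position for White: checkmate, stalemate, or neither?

checkmate

White to move; white king on e8.
In check: yes, from the black knight on d6.
King squares — d7: attacked by Nf8; e7: attacked by Rd7; f7: attacked by Nd6; d8: attacked by Rd7; f8: attacked by Be7.
Legal moves for White: none.
In check with no legal moves → checkmate.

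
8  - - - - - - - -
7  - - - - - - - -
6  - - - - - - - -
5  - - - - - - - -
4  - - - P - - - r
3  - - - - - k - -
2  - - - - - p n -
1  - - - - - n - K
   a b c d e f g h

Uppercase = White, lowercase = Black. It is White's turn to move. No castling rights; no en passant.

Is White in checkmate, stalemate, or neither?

White to move; white king on h1.
In check: yes, from the black rook on h4.
King squares — g1: attacked by Pf2; g2: attacked by Kf3; h2: attacked by Nf1.
Legal moves for White: none.
In check with no legal moves → checkmate.

checkmate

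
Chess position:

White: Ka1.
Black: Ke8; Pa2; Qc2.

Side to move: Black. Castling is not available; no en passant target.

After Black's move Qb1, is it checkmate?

After Qb1: white king on a1; in check: yes, from the black queen on b1.
King squares — b1: attacked by Pa2; a2: attacked by Qb1; b2: attacked by Qb1.
White has no legal moves → checkmate.

yes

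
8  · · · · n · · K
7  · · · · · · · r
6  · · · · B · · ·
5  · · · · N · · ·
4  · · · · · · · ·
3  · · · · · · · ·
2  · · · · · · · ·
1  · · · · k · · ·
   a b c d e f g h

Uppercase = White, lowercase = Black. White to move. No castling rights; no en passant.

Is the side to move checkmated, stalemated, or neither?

neither

White to move; white king on h8.
In check: yes, from the black rook on h7.
King squares — g7: attacked by Rh7; h7: available; g8: available.
Legal moves for White: Kg8, Kxh7.
White is in check but has 2 legal moves → neither.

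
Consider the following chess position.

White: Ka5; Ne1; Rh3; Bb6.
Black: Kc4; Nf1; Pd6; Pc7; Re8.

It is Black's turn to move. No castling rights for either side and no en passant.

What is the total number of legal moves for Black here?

Black to move; king on c4.
In check: no.
Legal moves: Rh8, Rg8, Rf8, Rd8, Rc8, Rb8, Ra8+, Re7, Re6, Re5+, Re4, Re3, Re2, Rxe1, Kd5, Ng3, Ne3, Nh2, Nd2, cxb6+, c6, d5, c5.
Count: 23.

23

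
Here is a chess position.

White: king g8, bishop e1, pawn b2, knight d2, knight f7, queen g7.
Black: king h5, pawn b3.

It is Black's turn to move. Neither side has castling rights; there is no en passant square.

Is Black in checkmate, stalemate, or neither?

stalemate

Black to move; black king on h5.
In check: no.
King squares — g4: attacked by Qg7; h4: attacked by Be1; g5: attacked by Nf7; g6: attacked by Qg7; h6: attacked by Nf7.
Legal moves for Black: none.
Not in check and no legal moves → stalemate.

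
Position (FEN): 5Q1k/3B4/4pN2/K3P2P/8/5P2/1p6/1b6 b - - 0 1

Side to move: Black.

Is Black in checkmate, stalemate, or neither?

checkmate

Black to move; black king on h8.
In check: yes, from the white queen on f8.
King squares — g7: attacked by Qf8; h7: attacked by Nf6; g8: attacked by Nf6.
Legal moves for Black: none.
In check with no legal moves → checkmate.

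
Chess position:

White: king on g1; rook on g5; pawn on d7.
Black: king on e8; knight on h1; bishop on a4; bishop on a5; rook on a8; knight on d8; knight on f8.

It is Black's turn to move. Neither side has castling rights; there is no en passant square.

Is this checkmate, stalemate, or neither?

Black to move; black king on e8.
In check: yes, from the white pawn on d7.
King squares — d7: available; e7: available; f7: available; d8: own knight; f8: own knight.
Legal moves for Black: Kf7, Ke7, Kxd7, Nxd7, Bxd7.
Black is in check but has 5 legal moves → neither.

neither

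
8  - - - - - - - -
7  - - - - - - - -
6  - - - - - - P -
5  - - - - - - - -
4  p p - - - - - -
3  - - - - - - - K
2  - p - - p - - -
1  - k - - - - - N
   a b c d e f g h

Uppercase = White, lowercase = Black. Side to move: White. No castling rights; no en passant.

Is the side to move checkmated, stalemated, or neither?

neither

White to move; white king on h3.
In check: no.
Legal moves for White: Kh4, Kg4, Kg3, Kh2, Kg2, Ng3, Nf2, g7.
White has 8 legal moves and is not in check → neither.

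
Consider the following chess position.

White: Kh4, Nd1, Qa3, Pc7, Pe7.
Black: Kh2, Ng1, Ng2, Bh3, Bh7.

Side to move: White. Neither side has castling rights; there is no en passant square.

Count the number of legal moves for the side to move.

2

White to move; king on h4.
In check: yes, from the black knight on g2.
Legal moves: Kh5, Kg5.
Count: 2.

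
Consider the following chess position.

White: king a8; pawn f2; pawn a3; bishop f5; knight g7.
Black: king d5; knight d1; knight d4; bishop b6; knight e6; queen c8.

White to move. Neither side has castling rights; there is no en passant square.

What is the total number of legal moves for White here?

White to move; king on a8.
In check: yes, from the black queen on c8.
Legal moves: none.
Count: 0.

0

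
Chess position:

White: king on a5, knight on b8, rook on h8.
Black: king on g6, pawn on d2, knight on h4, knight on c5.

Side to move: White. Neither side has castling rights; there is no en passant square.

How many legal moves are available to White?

15

White to move; king on a5.
In check: no.
Legal moves: Rg8+, Rf8, Re8, Rd8, Rc8, Rh7, Rh6+, Rh5, Rxh4, Nd7, Nc6, Na6, Kb6, Kb5, Kb4.
Count: 15.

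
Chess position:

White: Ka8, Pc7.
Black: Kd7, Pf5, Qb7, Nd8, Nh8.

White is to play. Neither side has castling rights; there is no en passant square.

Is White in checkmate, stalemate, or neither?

checkmate

White to move; white king on a8.
In check: yes, from the black queen on b7.
King squares — a7: attacked by Qb7; b7: attacked by Nd8; b8: attacked by Qb7.
Legal moves for White: none.
In check with no legal moves → checkmate.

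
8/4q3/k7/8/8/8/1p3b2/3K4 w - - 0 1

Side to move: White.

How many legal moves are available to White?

White to move; king on d1.
In check: no.
Legal moves: Kd2, Kc2.
Count: 2.

2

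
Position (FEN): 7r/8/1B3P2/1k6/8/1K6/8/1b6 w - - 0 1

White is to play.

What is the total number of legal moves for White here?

13

White to move; king on b3.
In check: no.
Legal moves: Bd8, Bc7, Ba7, Bc5, Ba5, Bd4, Be3, Bf2, Bg1, Kc3, Ka3, Kb2, f7.
Count: 13.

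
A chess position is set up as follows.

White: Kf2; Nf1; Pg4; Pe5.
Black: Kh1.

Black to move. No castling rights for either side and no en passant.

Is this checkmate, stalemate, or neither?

Black to move; black king on h1.
In check: no.
King squares — g1: attacked by Kf2; g2: attacked by Kf2; h2: attacked by Nf1.
Legal moves for Black: none.
Not in check and no legal moves → stalemate.

stalemate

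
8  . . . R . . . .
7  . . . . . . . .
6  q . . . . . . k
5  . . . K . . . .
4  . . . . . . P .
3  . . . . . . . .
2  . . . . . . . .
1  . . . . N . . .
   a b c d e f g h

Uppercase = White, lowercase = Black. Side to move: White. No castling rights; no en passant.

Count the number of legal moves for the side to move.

18

White to move; king on d5.
In check: no.
Legal moves: Rh8+, Rg8, Rf8, Re8, Rc8, Rb8, Ra8, Rd7, Rd6+, Ke5, Kc5, Ke4, Kd4, Nf3, Nd3, Ng2, Nc2, g5+.
Count: 18.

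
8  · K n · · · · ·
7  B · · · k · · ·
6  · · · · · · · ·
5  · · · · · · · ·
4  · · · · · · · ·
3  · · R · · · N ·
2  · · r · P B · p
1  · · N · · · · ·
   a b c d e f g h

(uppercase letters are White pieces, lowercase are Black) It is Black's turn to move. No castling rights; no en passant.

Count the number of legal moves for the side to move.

21

Black to move; king on e7.
In check: no.
Legal moves: Nxa7, Nd6, Nb6, Kf8, Ke8, Kd8, Kf7, Kd7, Kf6, Ke6, Kd6, Rxc3, Rxe2, Rd2, Rb2+, Ra2, Rxc1, h1=Q, h1=R, h1=B, h1=N.
Count: 21.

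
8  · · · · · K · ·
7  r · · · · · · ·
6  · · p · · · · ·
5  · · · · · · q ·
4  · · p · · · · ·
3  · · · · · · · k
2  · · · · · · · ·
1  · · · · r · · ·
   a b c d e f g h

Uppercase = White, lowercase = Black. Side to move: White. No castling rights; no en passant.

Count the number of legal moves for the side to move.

White to move; king on f8.
In check: no.
Legal moves: none.
Count: 0.

0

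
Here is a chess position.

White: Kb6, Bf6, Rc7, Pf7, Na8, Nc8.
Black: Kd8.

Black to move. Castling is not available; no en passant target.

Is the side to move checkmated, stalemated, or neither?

checkmate

Black to move; black king on d8.
In check: yes, from the white bishop on f6.
King squares — c7: attacked by Kb6; d7: attacked by Rc7; e7: attacked by Bf6; c8: attacked by Rc7; e8: attacked by Pf7.
Legal moves for Black: none.
In check with no legal moves → checkmate.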